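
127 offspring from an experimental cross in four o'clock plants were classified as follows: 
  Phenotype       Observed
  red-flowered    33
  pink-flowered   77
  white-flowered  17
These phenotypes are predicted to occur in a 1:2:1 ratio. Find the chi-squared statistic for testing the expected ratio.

9.772

The 1:2:1 ratio has 4 parts, so with N = 127 the expected counts are:
  red-flowered: 127 × 1/4 = 31.75
  pink-flowered: 127 × 2/4 = 63.5
  white-flowered: 127 × 1/4 = 31.75
χ² = Σ (O − E)² / E
  red-flowered: (33 − 31.75)² / 31.75 = 0.0492
  pink-flowered: (77 − 63.5)² / 63.5 = 2.8701
  white-flowered: (17 − 31.75)² / 31.75 = 6.8524
χ² = 0.0492 + 2.8701 + 6.8524 = 9.7717 ≈ 9.772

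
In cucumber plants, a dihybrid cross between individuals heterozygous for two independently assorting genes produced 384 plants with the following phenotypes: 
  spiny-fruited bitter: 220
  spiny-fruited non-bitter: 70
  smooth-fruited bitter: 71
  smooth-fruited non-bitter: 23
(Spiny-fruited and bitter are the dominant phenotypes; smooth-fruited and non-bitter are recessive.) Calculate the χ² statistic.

A dihybrid F₂ with independent assortment and complete dominance at both loci gives a 9:3:3:1 phenotypic ratio.
The 9:3:3:1 ratio has 16 parts, so with N = 384 the expected counts are:
  spiny-fruited bitter: 384 × 9/16 = 216
  spiny-fruited non-bitter: 384 × 3/16 = 72
  smooth-fruited bitter: 384 × 3/16 = 72
  smooth-fruited non-bitter: 384 × 1/16 = 24
χ² = Σ (O − E)² / E
  spiny-fruited bitter: (220 − 216)² / 216 = 0.0741
  spiny-fruited non-bitter: (70 − 72)² / 72 = 0.0556
  smooth-fruited bitter: (71 − 72)² / 72 = 0.0139
  smooth-fruited non-bitter: (23 − 24)² / 24 = 0.0417
χ² = 0.0741 + 0.0556 + 0.0139 + 0.0417 = 0.1853 ≈ 0.185

0.185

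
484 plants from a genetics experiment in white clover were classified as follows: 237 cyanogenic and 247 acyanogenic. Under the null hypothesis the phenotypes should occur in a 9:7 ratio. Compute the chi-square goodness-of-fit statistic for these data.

Under the 9:7 hypothesis (Σ ratio = 16, N = 484):
  cyanogenic: 484 × 9/16 = 272.25
  acyanogenic: 484 × 7/16 = 211.75
χ² = Σ (O − E)² / E
  cyanogenic: (237 − 272.25)² / 272.25 = 4.5640
  acyanogenic: (247 − 211.75)² / 211.75 = 5.8681
χ² = 4.5640 + 5.8681 = 10.4321 ≈ 10.432

10.432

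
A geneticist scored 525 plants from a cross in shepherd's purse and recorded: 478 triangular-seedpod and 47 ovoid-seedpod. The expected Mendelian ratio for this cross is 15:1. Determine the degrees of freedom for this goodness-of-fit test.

A goodness-of-fit test with 2 phenotype classes has df = 2 − 1 = 1.

1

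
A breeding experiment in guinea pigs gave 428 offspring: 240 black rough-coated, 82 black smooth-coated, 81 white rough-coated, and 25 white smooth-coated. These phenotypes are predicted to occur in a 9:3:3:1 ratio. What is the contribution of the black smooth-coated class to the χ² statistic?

Total ratio parts = 16. Expected numbers out of 428:
  black rough-coated: 428 × 9/16 = 240.75
  black smooth-coated: 428 × 3/16 = 80.25
  white rough-coated: 428 × 3/16 = 80.25
  white smooth-coated: 428 × 1/16 = 26.75
Contribution of black smooth-coated: (82 − 80.25)² / 80.25 = 0.0382

0.038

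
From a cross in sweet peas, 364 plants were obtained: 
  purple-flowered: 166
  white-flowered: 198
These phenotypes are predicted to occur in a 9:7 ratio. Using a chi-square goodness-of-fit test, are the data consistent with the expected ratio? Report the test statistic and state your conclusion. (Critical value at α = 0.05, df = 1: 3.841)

16.763; not consistent

The 9:7 ratio has 16 parts, so with N = 364 the expected counts are:
  purple-flowered: 364 × 9/16 = 204.75
  white-flowered: 364 × 7/16 = 159.25
χ² = Σ (O − E)² / E
  purple-flowered: (166 − 204.75)² / 204.75 = 7.3336
  white-flowered: (198 − 159.25)² / 159.25 = 9.4290
χ² = 7.3336 + 9.4290 = 16.7626 ≈ 16.763
Degrees of freedom = 2 − 1 = 1; critical value at α = 0.05 is 3.841.
Since 16.763 > 3.841, we reject the null hypothesis — the data do not fit the 9:7 ratio.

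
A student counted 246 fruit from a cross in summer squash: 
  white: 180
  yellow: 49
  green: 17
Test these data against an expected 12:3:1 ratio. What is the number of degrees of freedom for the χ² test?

A goodness-of-fit test with 3 phenotype classes has df = 3 − 1 = 2.

2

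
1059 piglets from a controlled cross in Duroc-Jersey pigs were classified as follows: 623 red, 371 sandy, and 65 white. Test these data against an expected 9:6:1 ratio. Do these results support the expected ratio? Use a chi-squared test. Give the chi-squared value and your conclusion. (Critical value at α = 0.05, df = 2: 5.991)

Under the 9:6:1 hypothesis (Σ ratio = 16, N = 1059):
  red: 1059 × 9/16 = 595.6875
  sandy: 1059 × 6/16 = 397.125
  white: 1059 × 1/16 = 66.1875
χ² = Σ (O − E)² / E
  red: (623 − 595.6875)² / 595.6875 = 1.2523
  sandy: (371 − 397.125)² / 397.125 = 1.7186
  white: (65 − 66.1875)² / 66.1875 = 0.0213
χ² = 1.2523 + 1.7186 + 0.0213 = 2.9922 ≈ 2.992
Degrees of freedom = 3 − 1 = 2; critical value at α = 0.05 is 5.991.
Since 2.992 < 5.991, we fail to reject the null hypothesis — the data are consistent with the 9:6:1 ratio.

2.992; consistent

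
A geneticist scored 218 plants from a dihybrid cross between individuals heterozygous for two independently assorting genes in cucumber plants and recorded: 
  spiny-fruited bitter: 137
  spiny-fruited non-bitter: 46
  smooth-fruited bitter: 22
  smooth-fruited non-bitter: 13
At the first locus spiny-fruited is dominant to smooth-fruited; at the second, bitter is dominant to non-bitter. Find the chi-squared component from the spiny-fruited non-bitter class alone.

0.643

A dihybrid F₂ with independent assortment and complete dominance at both loci gives a 9:3:3:1 phenotypic ratio.
Under the 9:3:3:1 hypothesis (Σ ratio = 16, N = 218):
  spiny-fruited bitter: 218 × 9/16 = 122.625
  spiny-fruited non-bitter: 218 × 3/16 = 40.875
  smooth-fruited bitter: 218 × 3/16 = 40.875
  smooth-fruited non-bitter: 218 × 1/16 = 13.625
Contribution of spiny-fruited non-bitter: (46 − 40.875)² / 40.875 = 0.6426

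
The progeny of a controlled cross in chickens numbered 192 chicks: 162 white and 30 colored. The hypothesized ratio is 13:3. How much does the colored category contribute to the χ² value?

1.000

Total ratio parts = 16. Expected numbers out of 192:
  white: 192 × 13/16 = 156
  colored: 192 × 3/16 = 36
Contribution of colored: (30 − 36)² / 36 = 1.0000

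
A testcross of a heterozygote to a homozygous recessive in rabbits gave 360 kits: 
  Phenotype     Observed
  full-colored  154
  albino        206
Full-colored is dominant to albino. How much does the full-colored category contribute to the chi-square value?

A testcross of a heterozygote (Aa × aa) gives a 1:1 phenotypic ratio.
Under the 1:1 hypothesis (Σ ratio = 2, N = 360):
  full-colored: 360 × 1/2 = 180
  albino: 360 × 1/2 = 180
Contribution of full-colored: (154 − 180)² / 180 = 3.7556

3.756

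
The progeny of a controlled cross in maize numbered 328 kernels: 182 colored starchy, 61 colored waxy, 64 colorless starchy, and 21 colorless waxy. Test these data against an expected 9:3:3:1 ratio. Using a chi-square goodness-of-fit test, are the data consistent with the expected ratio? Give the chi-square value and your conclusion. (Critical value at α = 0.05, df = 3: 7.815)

The 9:3:3:1 ratio has 16 parts, so with N = 328 the expected counts are:
  colored starchy: 328 × 9/16 = 184.5
  colored waxy: 328 × 3/16 = 61.5
  colorless starchy: 328 × 3/16 = 61.5
  colorless waxy: 328 × 1/16 = 20.5
χ² = Σ (O − E)² / E
  colored starchy: (182 − 184.5)² / 184.5 = 0.0339
  colored waxy: (61 − 61.5)² / 61.5 = 0.0041
  colorless starchy: (64 − 61.5)² / 61.5 = 0.1016
  colorless waxy: (21 − 20.5)² / 20.5 = 0.0122
χ² = 0.0339 + 0.0041 + 0.1016 + 0.0122 = 0.1518 ≈ 0.152
Degrees of freedom = 4 − 1 = 3; critical value at α = 0.05 is 7.815.
Since 0.152 < 7.815, we fail to reject the null hypothesis — the data are consistent with the 9:3:3:1 ratio.

0.152; consistent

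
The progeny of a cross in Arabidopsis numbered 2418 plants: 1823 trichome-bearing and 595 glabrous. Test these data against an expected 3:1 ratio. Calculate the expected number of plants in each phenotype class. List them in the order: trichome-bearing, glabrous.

Total ratio parts = 4. Expected numbers out of 2418:
  trichome-bearing: 2418 × 3/4 = 1813.5
  glabrous: 2418 × 1/4 = 604.5

1813.5, 604.5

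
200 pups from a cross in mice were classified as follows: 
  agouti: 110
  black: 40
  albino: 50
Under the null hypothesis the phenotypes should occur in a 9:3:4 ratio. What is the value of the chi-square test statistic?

The 9:3:4 ratio has 16 parts, so with N = 200 the expected counts are:
  agouti: 200 × 9/16 = 112.5
  black: 200 × 3/16 = 37.5
  albino: 200 × 4/16 = 50
χ² = Σ (O − E)² / E
  agouti: (110 − 112.5)² / 112.5 = 0.0556
  black: (40 − 37.5)² / 37.5 = 0.1667
  albino: (50 − 50)² / 50 = 0.0000
χ² = 0.0556 + 0.1667 + 0.0000 = 0.2223 ≈ 0.222

0.222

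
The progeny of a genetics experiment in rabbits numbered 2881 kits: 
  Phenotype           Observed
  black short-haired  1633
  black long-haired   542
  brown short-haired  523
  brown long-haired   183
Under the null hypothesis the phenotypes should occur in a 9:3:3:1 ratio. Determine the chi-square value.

Expected counts for N = 2881 under a 9:3:3:1 ratio (total parts = 16):
  black short-haired: 2881 × 9/16 = 1620.5625
  black long-haired: 2881 × 3/16 = 540.1875
  brown short-haired: 2881 × 3/16 = 540.1875
  brown long-haired: 2881 × 1/16 = 180.0625
χ² = Σ (O − E)² / E
  black short-haired: (1633 − 1620.5625)² / 1620.5625 = 0.0955
  black long-haired: (542 − 540.1875)² / 540.1875 = 0.0061
  brown short-haired: (523 − 540.1875)² / 540.1875 = 0.5469
  brown long-haired: (183 − 180.0625)² / 180.0625 = 0.0479
χ² = 0.0955 + 0.0061 + 0.5469 + 0.0479 = 0.6964 ≈ 0.696

0.696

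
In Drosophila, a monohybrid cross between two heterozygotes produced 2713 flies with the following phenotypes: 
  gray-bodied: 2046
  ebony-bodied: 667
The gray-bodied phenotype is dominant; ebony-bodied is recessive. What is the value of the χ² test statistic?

0.249

For a monohybrid cross between heterozygotes with complete dominance, the expected phenotypic ratio is 3:1.
Expected counts for N = 2713 under a 3:1 ratio (total parts = 4):
  gray-bodied: 2713 × 3/4 = 2034.75
  ebony-bodied: 2713 × 1/4 = 678.25
χ² = Σ (O − E)² / E
  gray-bodied: (2046 − 2034.75)² / 2034.75 = 0.0622
  ebony-bodied: (667 − 678.25)² / 678.25 = 0.1866
χ² = 0.0622 + 0.1866 = 0.2488 ≈ 0.249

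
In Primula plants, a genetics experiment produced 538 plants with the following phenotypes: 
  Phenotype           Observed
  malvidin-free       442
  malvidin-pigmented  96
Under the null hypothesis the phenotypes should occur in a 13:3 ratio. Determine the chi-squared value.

Total ratio parts = 16. Expected numbers out of 538:
  malvidin-free: 538 × 13/16 = 437.125
  malvidin-pigmented: 538 × 3/16 = 100.875
χ² = Σ (O − E)² / E
  malvidin-free: (442 − 437.125)² / 437.125 = 0.0544
  malvidin-pigmented: (96 − 100.875)² / 100.875 = 0.2356
χ² = 0.0544 + 0.2356 = 0.290

0.290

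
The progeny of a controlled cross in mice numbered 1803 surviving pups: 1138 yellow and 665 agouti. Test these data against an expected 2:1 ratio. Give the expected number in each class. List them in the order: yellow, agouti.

Under the 2:1 hypothesis (Σ ratio = 3, N = 1803):
  yellow: 1803 × 2/3 = 1202
  agouti: 1803 × 1/3 = 601

1202, 601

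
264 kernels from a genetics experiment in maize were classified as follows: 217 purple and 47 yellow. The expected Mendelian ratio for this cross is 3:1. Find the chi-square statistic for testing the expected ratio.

7.293

Expected counts for N = 264 under a 3:1 ratio (total parts = 4):
  purple: 264 × 3/4 = 198
  yellow: 264 × 1/4 = 66
χ² = Σ (O − E)² / E
  purple: (217 − 198)² / 198 = 1.8232
  yellow: (47 − 66)² / 66 = 5.4697
χ² = 1.8232 + 5.4697 = 7.2929 ≈ 7.293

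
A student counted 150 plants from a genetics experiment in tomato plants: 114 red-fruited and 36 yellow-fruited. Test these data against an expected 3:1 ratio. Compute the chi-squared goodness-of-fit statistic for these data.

0.080

Under the 3:1 hypothesis (Σ ratio = 4, N = 150):
  red-fruited: 150 × 3/4 = 112.5
  yellow-fruited: 150 × 1/4 = 37.5
χ² = Σ (O − E)² / E
  red-fruited: (114 − 112.5)² / 112.5 = 0.0200
  yellow-fruited: (36 − 37.5)² / 37.5 = 0.0600
χ² = 0.0200 + 0.0600 = 0.080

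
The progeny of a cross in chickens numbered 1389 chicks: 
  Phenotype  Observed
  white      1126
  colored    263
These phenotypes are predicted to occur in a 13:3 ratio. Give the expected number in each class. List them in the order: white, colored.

Expected counts for N = 1389 under a 13:3 ratio (total parts = 16):
  white: 1389 × 13/16 = 1128.5625
  colored: 1389 × 3/16 = 260.4375

1128.5625, 260.4375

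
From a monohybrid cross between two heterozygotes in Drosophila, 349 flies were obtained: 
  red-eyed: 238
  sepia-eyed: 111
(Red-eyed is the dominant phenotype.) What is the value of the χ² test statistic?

For a monohybrid cross between heterozygotes with complete dominance, the expected phenotypic ratio is 3:1.
Expected counts for N = 349 under a 3:1 ratio (total parts = 4):
  red-eyed: 349 × 3/4 = 261.75
  sepia-eyed: 349 × 1/4 = 87.25
χ² = Σ (O − E)² / E
  red-eyed: (238 − 261.75)² / 261.75 = 2.1550
  sepia-eyed: (111 − 87.25)² / 87.25 = 6.4649
χ² = 2.1550 + 6.4649 = 8.6199 ≈ 8.620

8.620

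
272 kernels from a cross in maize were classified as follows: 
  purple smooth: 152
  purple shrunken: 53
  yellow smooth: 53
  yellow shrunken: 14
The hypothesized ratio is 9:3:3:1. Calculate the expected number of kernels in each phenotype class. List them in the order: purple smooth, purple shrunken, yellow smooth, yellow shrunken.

153, 51, 51, 17

Expected counts for N = 272 under a 9:3:3:1 ratio (total parts = 16):
  purple smooth: 272 × 9/16 = 153
  purple shrunken: 272 × 3/16 = 51
  yellow smooth: 272 × 3/16 = 51
  yellow shrunken: 272 × 1/16 = 17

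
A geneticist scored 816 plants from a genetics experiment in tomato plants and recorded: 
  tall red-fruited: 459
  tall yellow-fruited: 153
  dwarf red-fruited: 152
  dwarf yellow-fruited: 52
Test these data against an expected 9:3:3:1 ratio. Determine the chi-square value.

0.026

Total ratio parts = 16. Expected numbers out of 816:
  tall red-fruited: 816 × 9/16 = 459
  tall yellow-fruited: 816 × 3/16 = 153
  dwarf red-fruited: 816 × 3/16 = 153
  dwarf yellow-fruited: 816 × 1/16 = 51
χ² = Σ (O − E)² / E
  tall red-fruited: (459 − 459)² / 459 = 0.0000
  tall yellow-fruited: (153 − 153)² / 153 = 0.0000
  dwarf red-fruited: (152 − 153)² / 153 = 0.0065
  dwarf yellow-fruited: (52 − 51)² / 51 = 0.0196
χ² = 0.0000 + 0.0000 + 0.0065 + 0.0196 = 0.0261 ≈ 0.026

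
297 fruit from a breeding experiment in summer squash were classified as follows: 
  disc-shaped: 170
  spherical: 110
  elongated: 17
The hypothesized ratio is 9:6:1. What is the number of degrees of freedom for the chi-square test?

2

A goodness-of-fit test with 3 phenotype classes has df = 3 − 1 = 2.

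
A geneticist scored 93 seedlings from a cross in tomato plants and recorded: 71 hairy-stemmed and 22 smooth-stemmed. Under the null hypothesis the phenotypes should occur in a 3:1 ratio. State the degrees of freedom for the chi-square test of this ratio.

1

A goodness-of-fit test with 2 phenotype classes has df = 2 − 1 = 1.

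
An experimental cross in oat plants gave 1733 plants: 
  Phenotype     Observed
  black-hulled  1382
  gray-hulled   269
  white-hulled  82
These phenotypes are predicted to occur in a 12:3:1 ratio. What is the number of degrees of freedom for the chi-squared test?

2

A goodness-of-fit test with 3 phenotype classes has df = 3 − 1 = 2.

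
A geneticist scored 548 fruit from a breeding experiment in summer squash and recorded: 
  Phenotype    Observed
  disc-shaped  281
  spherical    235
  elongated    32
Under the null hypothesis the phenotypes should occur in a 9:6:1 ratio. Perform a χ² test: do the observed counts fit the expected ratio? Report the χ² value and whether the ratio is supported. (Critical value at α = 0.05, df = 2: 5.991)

6.792; not consistent

Under the 9:6:1 hypothesis (Σ ratio = 16, N = 548):
  disc-shaped: 548 × 9/16 = 308.25
  spherical: 548 × 6/16 = 205.5
  elongated: 548 × 1/16 = 34.25
χ² = Σ (O − E)² / E
  disc-shaped: (281 − 308.25)² / 308.25 = 2.4090
  spherical: (235 − 205.5)² / 205.5 = 4.2348
  elongated: (32 − 34.25)² / 34.25 = 0.1478
χ² = 2.4090 + 4.2348 + 0.1478 = 6.7916 ≈ 6.792
Degrees of freedom = 3 − 1 = 2; critical value at α = 0.05 is 5.991.
Since 6.792 > 5.991, we reject the null hypothesis — the data do not fit the 9:6:1 ratio.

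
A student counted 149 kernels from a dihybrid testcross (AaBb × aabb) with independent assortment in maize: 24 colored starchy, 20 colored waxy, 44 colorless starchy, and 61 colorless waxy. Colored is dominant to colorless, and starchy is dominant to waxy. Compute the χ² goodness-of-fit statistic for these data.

29.067

A dihybrid testcross with independent assortment gives a 1:1:1:1 ratio.
Expected counts for N = 149 under a 1:1:1:1 ratio (total parts = 4):
  colored starchy: 149 × 1/4 = 37.25
  colored waxy: 149 × 1/4 = 37.25
  colorless starchy: 149 × 1/4 = 37.25
  colorless waxy: 149 × 1/4 = 37.25
χ² = Σ (O − E)² / E
  colored starchy: (24 − 37.25)² / 37.25 = 4.7131
  colored waxy: (20 − 37.25)² / 37.25 = 7.9883
  colorless starchy: (44 − 37.25)² / 37.25 = 1.2232
  colorless waxy: (61 − 37.25)² / 37.25 = 15.1426
χ² = 4.7131 + 7.9883 + 1.2232 + 15.1426 = 29.0672 ≈ 29.067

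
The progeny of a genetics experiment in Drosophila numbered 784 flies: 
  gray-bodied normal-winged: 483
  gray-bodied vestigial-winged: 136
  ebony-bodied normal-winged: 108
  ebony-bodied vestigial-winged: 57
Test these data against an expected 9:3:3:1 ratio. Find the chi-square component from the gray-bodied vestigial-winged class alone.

0.823

The 9:3:3:1 ratio has 16 parts, so with N = 784 the expected counts are:
  gray-bodied normal-winged: 784 × 9/16 = 441
  gray-bodied vestigial-winged: 784 × 3/16 = 147
  ebony-bodied normal-winged: 784 × 3/16 = 147
  ebony-bodied vestigial-winged: 784 × 1/16 = 49
Contribution of gray-bodied vestigial-winged: (136 − 147)² / 147 = 0.8231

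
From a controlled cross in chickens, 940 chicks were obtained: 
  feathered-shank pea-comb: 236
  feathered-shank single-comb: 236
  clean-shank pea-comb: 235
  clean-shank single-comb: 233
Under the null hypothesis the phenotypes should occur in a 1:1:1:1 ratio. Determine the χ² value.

Under the 1:1:1:1 hypothesis (Σ ratio = 4, N = 940):
  feathered-shank pea-comb: 940 × 1/4 = 235
  feathered-shank single-comb: 940 × 1/4 = 235
  clean-shank pea-comb: 940 × 1/4 = 235
  clean-shank single-comb: 940 × 1/4 = 235
χ² = Σ (O − E)² / E
  feathered-shank pea-comb: (236 − 235)² / 235 = 0.0043
  feathered-shank single-comb: (236 − 235)² / 235 = 0.0043
  clean-shank pea-comb: (235 − 235)² / 235 = 0.0000
  clean-shank single-comb: (233 − 235)² / 235 = 0.0170
χ² = 0.0043 + 0.0043 + 0.0000 + 0.0170 = 0.0256 ≈ 0.026

0.026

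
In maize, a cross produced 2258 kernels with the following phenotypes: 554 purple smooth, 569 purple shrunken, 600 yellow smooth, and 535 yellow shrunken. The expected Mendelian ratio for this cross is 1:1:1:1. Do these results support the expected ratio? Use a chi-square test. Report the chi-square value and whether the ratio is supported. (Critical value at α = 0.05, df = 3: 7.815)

Total ratio parts = 4. Expected numbers out of 2258:
  purple smooth: 2258 × 1/4 = 564.5
  purple shrunken: 2258 × 1/4 = 564.5
  yellow smooth: 2258 × 1/4 = 564.5
  yellow shrunken: 2258 × 1/4 = 564.5
χ² = Σ (O − E)² / E
  purple smooth: (554 − 564.5)² / 564.5 = 0.1953
  purple shrunken: (569 − 564.5)² / 564.5 = 0.0359
  yellow smooth: (600 − 564.5)² / 564.5 = 2.2325
  yellow shrunken: (535 − 564.5)² / 564.5 = 1.5416
χ² = 0.1953 + 0.0359 + 2.2325 + 1.5416 = 4.0053 ≈ 4.005
Degrees of freedom = 4 − 1 = 3; critical value at α = 0.05 is 7.815.
Since 4.005 < 7.815, we fail to reject the null hypothesis — the data are consistent with the 1:1:1:1 ratio.

4.005; consistent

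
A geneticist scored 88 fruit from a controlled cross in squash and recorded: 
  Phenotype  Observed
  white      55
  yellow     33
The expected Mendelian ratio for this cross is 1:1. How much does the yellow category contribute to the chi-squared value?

2.750

Total ratio parts = 2. Expected numbers out of 88:
  white: 88 × 1/2 = 44
  yellow: 88 × 1/2 = 44
Contribution of yellow: (33 − 44)² / 44 = 2.7500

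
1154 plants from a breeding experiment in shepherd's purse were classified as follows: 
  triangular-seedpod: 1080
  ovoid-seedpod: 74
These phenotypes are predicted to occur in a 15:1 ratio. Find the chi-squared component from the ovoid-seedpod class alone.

Total ratio parts = 16. Expected numbers out of 1154:
  triangular-seedpod: 1154 × 15/16 = 1081.875
  ovoid-seedpod: 1154 × 1/16 = 72.125
Contribution of ovoid-seedpod: (74 − 72.125)² / 72.125 = 0.0487

0.049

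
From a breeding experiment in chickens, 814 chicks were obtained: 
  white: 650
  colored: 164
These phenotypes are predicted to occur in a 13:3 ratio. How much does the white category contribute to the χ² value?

0.196

Total ratio parts = 16. Expected numbers out of 814:
  white: 814 × 13/16 = 661.375
  colored: 814 × 3/16 = 152.625
Contribution of white: (650 − 661.375)² / 661.375 = 0.1956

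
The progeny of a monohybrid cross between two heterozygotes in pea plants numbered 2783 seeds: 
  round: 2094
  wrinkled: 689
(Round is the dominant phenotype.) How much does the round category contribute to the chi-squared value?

0.022

For a monohybrid cross between heterozygotes with complete dominance, the expected phenotypic ratio is 3:1.
Total ratio parts = 4. Expected numbers out of 2783:
  round: 2783 × 3/4 = 2087.25
  wrinkled: 2783 × 1/4 = 695.75
Contribution of round: (2094 − 2087.25)² / 2087.25 = 0.0218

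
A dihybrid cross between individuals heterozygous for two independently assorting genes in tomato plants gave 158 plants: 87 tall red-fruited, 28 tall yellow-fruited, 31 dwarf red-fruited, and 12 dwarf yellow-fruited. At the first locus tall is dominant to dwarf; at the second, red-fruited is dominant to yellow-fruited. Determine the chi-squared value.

A dihybrid F₂ with independent assortment and complete dominance at both loci gives a 9:3:3:1 phenotypic ratio.
Under the 9:3:3:1 hypothesis (Σ ratio = 16, N = 158):
  tall red-fruited: 158 × 9/16 = 88.875
  tall yellow-fruited: 158 × 3/16 = 29.625
  dwarf red-fruited: 158 × 3/16 = 29.625
  dwarf yellow-fruited: 158 × 1/16 = 9.875
χ² = Σ (O − E)² / E
  tall red-fruited: (87 − 88.875)² / 88.875 = 0.0396
  tall yellow-fruited: (28 − 29.625)² / 29.625 = 0.0891
  dwarf red-fruited: (31 − 29.625)² / 29.625 = 0.0638
  dwarf yellow-fruited: (12 − 9.875)² / 9.875 = 0.4573
χ² = 0.0396 + 0.0891 + 0.0638 + 0.4573 = 0.6498 ≈ 0.650

0.650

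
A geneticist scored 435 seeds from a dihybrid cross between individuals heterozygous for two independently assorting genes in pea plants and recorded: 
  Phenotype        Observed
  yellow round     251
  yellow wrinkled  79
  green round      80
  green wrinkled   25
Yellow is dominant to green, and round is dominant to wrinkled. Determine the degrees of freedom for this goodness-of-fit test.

A dihybrid F₂ with independent assortment and complete dominance at both loci gives a 9:3:3:1 phenotypic ratio.
A goodness-of-fit test with 4 phenotype classes has df = 4 − 1 = 3.

3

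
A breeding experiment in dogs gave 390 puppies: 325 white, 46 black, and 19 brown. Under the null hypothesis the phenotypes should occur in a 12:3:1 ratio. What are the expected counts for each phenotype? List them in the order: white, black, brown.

Expected counts for N = 390 under a 12:3:1 ratio (total parts = 16):
  white: 390 × 12/16 = 292.5
  black: 390 × 3/16 = 73.125
  brown: 390 × 1/16 = 24.375

292.5, 73.125, 24.375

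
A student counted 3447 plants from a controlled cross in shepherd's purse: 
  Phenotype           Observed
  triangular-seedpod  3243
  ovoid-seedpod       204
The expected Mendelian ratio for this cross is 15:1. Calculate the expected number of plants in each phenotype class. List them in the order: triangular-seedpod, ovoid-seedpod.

The 15:1 ratio has 16 parts, so with N = 3447 the expected counts are:
  triangular-seedpod: 3447 × 15/16 = 3231.5625
  ovoid-seedpod: 3447 × 1/16 = 215.4375

3231.5625, 215.4375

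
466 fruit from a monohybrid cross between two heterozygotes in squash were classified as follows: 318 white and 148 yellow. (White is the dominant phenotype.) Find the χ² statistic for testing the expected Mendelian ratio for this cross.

11.356

For a monohybrid cross between heterozygotes with complete dominance, the expected phenotypic ratio is 3:1.
The 3:1 ratio has 4 parts, so with N = 466 the expected counts are:
  white: 466 × 3/4 = 349.5
  yellow: 466 × 1/4 = 116.5
χ² = Σ (O − E)² / E
  white: (318 − 349.5)² / 349.5 = 2.8391
  yellow: (148 − 116.5)² / 116.5 = 8.5172
χ² = 2.8391 + 8.5172 = 11.3563 ≈ 11.356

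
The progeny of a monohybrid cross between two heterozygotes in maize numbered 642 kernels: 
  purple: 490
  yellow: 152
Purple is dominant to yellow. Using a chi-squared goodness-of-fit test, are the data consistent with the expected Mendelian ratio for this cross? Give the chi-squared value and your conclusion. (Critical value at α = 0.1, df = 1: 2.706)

0.600; consistent

For a monohybrid cross between heterozygotes with complete dominance, the expected phenotypic ratio is 3:1.
Expected counts for N = 642 under a 3:1 ratio (total parts = 4):
  purple: 642 × 3/4 = 481.5
  yellow: 642 × 1/4 = 160.5
χ² = Σ (O − E)² / E
  purple: (490 − 481.5)² / 481.5 = 0.1501
  yellow: (152 − 160.5)² / 160.5 = 0.4502
χ² = 0.1501 + 0.4502 = 0.6003 ≈ 0.600
Degrees of freedom = 2 − 1 = 1; critical value at α = 0.1 is 2.706.
Since 0.600 < 2.706, we fail to reject the null hypothesis — the data are consistent with the 3:1 ratio.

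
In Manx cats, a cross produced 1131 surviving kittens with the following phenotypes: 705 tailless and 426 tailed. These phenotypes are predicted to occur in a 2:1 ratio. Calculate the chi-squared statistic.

Total ratio parts = 3. Expected numbers out of 1131:
  tailless: 1131 × 2/3 = 754
  tailed: 1131 × 1/3 = 377
χ² = Σ (O − E)² / E
  tailless: (705 − 754)² / 754 = 3.1844
  tailed: (426 − 377)² / 377 = 6.3687
χ² = 3.1844 + 6.3687 = 9.5531 ≈ 9.553

9.553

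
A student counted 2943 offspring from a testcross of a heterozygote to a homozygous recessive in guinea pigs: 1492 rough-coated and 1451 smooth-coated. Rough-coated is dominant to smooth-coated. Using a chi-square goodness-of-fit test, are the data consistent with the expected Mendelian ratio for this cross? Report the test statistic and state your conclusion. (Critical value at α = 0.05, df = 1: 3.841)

0.571; consistent

A testcross of a heterozygote (Aa × aa) gives a 1:1 phenotypic ratio.
Total ratio parts = 2. Expected numbers out of 2943:
  rough-coated: 2943 × 1/2 = 1471.5
  smooth-coated: 2943 × 1/2 = 1471.5
χ² = Σ (O − E)² / E
  rough-coated: (1492 − 1471.5)² / 1471.5 = 0.2856
  smooth-coated: (1451 − 1471.5)² / 1471.5 = 0.2856
χ² = 0.2856 + 0.2856 = 0.5712 ≈ 0.571
Degrees of freedom = 2 − 1 = 1; critical value at α = 0.05 is 3.841.
Since 0.571 < 3.841, we fail to reject the null hypothesis — the data are consistent with the 1:1 ratio.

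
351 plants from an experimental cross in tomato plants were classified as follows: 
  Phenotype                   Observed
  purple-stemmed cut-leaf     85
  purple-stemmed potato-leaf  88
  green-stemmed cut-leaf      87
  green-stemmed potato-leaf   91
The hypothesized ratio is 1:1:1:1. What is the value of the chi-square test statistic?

0.214

Total ratio parts = 4. Expected numbers out of 351:
  purple-stemmed cut-leaf: 351 × 1/4 = 87.75
  purple-stemmed potato-leaf: 351 × 1/4 = 87.75
  green-stemmed cut-leaf: 351 × 1/4 = 87.75
  green-stemmed potato-leaf: 351 × 1/4 = 87.75
χ² = Σ (O − E)² / E
  purple-stemmed cut-leaf: (85 − 87.75)² / 87.75 = 0.0862
  purple-stemmed potato-leaf: (88 − 87.75)² / 87.75 = 0.0007
  green-stemmed cut-leaf: (87 − 87.75)² / 87.75 = 0.0064
  green-stemmed potato-leaf: (91 − 87.75)² / 87.75 = 0.1204
χ² = 0.0862 + 0.0007 + 0.0064 + 0.1204 = 0.2137 ≈ 0.214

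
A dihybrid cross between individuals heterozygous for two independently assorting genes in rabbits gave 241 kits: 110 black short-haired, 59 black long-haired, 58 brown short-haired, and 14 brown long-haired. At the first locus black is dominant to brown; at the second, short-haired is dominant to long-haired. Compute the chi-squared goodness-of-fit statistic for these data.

A dihybrid F₂ with independent assortment and complete dominance at both loci gives a 9:3:3:1 phenotypic ratio.
Expected counts for N = 241 under a 9:3:3:1 ratio (total parts = 16):
  black short-haired: 241 × 9/16 = 135.5625
  black long-haired: 241 × 3/16 = 45.1875
  brown short-haired: 241 × 3/16 = 45.1875
  brown long-haired: 241 × 1/16 = 15.0625
χ² = Σ (O − E)² / E
  black short-haired: (110 − 135.5625)² / 135.5625 = 4.8202
  black long-haired: (59 − 45.1875)² / 45.1875 = 4.2221
  brown short-haired: (58 − 45.1875)² / 45.1875 = 3.6329
  brown long-haired: (14 − 15.0625)² / 15.0625 = 0.0749
χ² = 4.8202 + 4.2221 + 3.6329 + 0.0749 = 12.7501 ≈ 12.750

12.750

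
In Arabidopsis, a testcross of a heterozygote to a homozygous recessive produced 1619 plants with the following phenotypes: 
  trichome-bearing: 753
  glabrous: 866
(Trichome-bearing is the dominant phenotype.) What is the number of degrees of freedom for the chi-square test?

1

A testcross of a heterozygote (Aa × aa) gives a 1:1 phenotypic ratio.
A goodness-of-fit test with 2 phenotype classes has df = 2 − 1 = 1.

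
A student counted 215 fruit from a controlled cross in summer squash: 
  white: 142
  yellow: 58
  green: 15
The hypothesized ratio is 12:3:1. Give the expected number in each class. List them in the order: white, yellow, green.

Under the 12:3:1 hypothesis (Σ ratio = 16, N = 215):
  white: 215 × 12/16 = 161.25
  yellow: 215 × 3/16 = 40.3125
  green: 215 × 1/16 = 13.4375

161.25, 40.3125, 13.4375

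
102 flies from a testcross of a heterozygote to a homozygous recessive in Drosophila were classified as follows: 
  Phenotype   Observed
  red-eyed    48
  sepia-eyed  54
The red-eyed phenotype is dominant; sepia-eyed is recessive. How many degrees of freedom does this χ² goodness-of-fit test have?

1

A testcross of a heterozygote (Aa × aa) gives a 1:1 phenotypic ratio.
A goodness-of-fit test with 2 phenotype classes has df = 2 − 1 = 1.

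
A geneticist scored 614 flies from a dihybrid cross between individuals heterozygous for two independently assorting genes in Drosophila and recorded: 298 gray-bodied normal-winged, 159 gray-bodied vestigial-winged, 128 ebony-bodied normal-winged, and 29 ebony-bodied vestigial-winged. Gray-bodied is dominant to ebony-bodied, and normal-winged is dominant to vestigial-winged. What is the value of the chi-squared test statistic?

A dihybrid F₂ with independent assortment and complete dominance at both loci gives a 9:3:3:1 phenotypic ratio.
Under the 9:3:3:1 hypothesis (Σ ratio = 16, N = 614):
  gray-bodied normal-winged: 614 × 9/16 = 345.375
  gray-bodied vestigial-winged: 614 × 3/16 = 115.125
  ebony-bodied normal-winged: 614 × 3/16 = 115.125
  ebony-bodied vestigial-winged: 614 × 1/16 = 38.375
χ² = Σ (O − E)² / E
  gray-bodied normal-winged: (298 − 345.375)² / 345.375 = 6.4984
  gray-bodied vestigial-winged: (159 − 115.125)² / 115.125 = 16.7211
  ebony-bodied normal-winged: (128 − 115.125)² / 115.125 = 1.4399
  ebony-bodied vestigial-winged: (29 − 38.375)² / 38.375 = 2.2903
χ² = 6.4984 + 16.7211 + 1.4399 + 2.2903 = 26.9497 ≈ 26.950

26.950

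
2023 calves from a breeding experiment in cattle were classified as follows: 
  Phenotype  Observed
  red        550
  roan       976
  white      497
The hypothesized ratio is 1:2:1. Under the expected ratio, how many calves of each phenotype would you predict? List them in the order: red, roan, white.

505.75, 1011.5, 505.75

Total ratio parts = 4. Expected numbers out of 2023:
  red: 2023 × 1/4 = 505.75
  roan: 2023 × 2/4 = 1011.5
  white: 2023 × 1/4 = 505.75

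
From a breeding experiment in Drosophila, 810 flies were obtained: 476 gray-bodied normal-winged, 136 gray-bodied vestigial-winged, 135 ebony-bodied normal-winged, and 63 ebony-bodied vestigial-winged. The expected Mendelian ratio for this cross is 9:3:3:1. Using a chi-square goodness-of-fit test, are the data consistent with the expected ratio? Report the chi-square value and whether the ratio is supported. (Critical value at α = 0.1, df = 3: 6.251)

7.471; not consistent

Under the 9:3:3:1 hypothesis (Σ ratio = 16, N = 810):
  gray-bodied normal-winged: 810 × 9/16 = 455.625
  gray-bodied vestigial-winged: 810 × 3/16 = 151.875
  ebony-bodied normal-winged: 810 × 3/16 = 151.875
  ebony-bodied vestigial-winged: 810 × 1/16 = 50.625
χ² = Σ (O − E)² / E
  gray-bodied normal-winged: (476 − 455.625)² / 455.625 = 0.9111
  gray-bodied vestigial-winged: (136 − 151.875)² / 151.875 = 1.6594
  ebony-bodied normal-winged: (135 − 151.875)² / 151.875 = 1.8750
  ebony-bodied vestigial-winged: (63 − 50.625)² / 50.625 = 3.0250
χ² = 0.9111 + 1.6594 + 1.8750 + 3.0250 = 7.4705 ≈ 7.471
Degrees of freedom = 4 − 1 = 3; critical value at α = 0.1 is 6.251.
Since 7.471 > 6.251, we reject the null hypothesis — the data do not fit the 9:3:3:1 ratio.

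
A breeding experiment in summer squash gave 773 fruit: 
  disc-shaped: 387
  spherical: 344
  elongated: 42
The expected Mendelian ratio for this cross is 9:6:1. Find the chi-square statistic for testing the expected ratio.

16.188

Expected counts for N = 773 under a 9:6:1 ratio (total parts = 16):
  disc-shaped: 773 × 9/16 = 434.8125
  spherical: 773 × 6/16 = 289.875
  elongated: 773 × 1/16 = 48.3125
χ² = Σ (O − E)² / E
  disc-shaped: (387 − 434.8125)² / 434.8125 = 5.2575
  spherical: (344 − 289.875)² / 289.875 = 10.1061
  elongated: (42 − 48.3125)² / 48.3125 = 0.8248
χ² = 5.2575 + 10.1061 + 0.8248 = 16.1884 ≈ 16.188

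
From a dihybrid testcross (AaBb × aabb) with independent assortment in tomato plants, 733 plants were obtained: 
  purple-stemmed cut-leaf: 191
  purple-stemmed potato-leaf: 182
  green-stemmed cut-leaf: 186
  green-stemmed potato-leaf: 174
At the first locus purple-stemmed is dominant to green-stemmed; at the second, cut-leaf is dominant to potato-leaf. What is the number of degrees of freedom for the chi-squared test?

A dihybrid testcross with independent assortment gives a 1:1:1:1 ratio.
A goodness-of-fit test with 4 phenotype classes has df = 4 − 1 = 3.

3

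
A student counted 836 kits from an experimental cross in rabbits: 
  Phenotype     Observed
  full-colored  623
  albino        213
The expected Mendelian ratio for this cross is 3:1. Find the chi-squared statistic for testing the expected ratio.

0.102

Expected counts for N = 836 under a 3:1 ratio (total parts = 4):
  full-colored: 836 × 3/4 = 627
  albino: 836 × 1/4 = 209
χ² = Σ (O − E)² / E
  full-colored: (623 − 627)² / 627 = 0.0255
  albino: (213 − 209)² / 209 = 0.0766
χ² = 0.0255 + 0.0766 = 0.1021 ≈ 0.102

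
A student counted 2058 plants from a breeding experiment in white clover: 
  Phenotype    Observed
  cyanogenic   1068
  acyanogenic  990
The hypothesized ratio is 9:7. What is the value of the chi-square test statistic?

Total ratio parts = 16. Expected numbers out of 2058:
  cyanogenic: 2058 × 9/16 = 1157.625
  acyanogenic: 2058 × 7/16 = 900.375
χ² = Σ (O − E)² / E
  cyanogenic: (1068 − 1157.625)² / 1157.625 = 6.9389
  acyanogenic: (990 − 900.375)² / 900.375 = 8.9214
χ² = 6.9389 + 8.9214 = 15.8603 ≈ 15.860

15.860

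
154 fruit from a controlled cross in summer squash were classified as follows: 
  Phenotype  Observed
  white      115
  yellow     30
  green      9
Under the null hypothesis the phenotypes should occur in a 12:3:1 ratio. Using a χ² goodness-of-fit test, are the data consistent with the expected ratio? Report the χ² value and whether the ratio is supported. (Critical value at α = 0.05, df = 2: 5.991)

0.087; consistent

Expected counts for N = 154 under a 12:3:1 ratio (total parts = 16):
  white: 154 × 12/16 = 115.5
  yellow: 154 × 3/16 = 28.875
  green: 154 × 1/16 = 9.625
χ² = Σ (O − E)² / E
  white: (115 − 115.5)² / 115.5 = 0.0022
  yellow: (30 − 28.875)² / 28.875 = 0.0438
  green: (9 − 9.625)² / 9.625 = 0.0406
χ² = 0.0022 + 0.0438 + 0.0406 = 0.0866 ≈ 0.087
Degrees of freedom = 3 − 1 = 2; critical value at α = 0.05 is 5.991.
Since 0.087 < 5.991, we fail to reject the null hypothesis — the data are consistent with the 12:3:1 ratio.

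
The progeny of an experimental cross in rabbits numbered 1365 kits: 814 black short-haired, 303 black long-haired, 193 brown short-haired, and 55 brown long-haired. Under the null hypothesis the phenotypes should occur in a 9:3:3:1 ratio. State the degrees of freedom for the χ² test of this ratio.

3

A goodness-of-fit test with 4 phenotype classes has df = 4 − 1 = 3.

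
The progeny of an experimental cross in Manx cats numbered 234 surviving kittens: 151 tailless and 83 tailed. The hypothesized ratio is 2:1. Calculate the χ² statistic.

0.481

The 2:1 ratio has 3 parts, so with N = 234 the expected counts are:
  tailless: 234 × 2/3 = 156
  tailed: 234 × 1/3 = 78
χ² = Σ (O − E)² / E
  tailless: (151 − 156)² / 156 = 0.1603
  tailed: (83 − 78)² / 78 = 0.3205
χ² = 0.1603 + 0.3205 = 0.4808 ≈ 0.481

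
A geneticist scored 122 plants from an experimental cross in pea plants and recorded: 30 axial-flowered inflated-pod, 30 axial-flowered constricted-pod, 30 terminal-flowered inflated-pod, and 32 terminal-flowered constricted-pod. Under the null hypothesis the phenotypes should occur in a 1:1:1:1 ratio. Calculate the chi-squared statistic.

Total ratio parts = 4. Expected numbers out of 122:
  axial-flowered inflated-pod: 122 × 1/4 = 30.5
  axial-flowered constricted-pod: 122 × 1/4 = 30.5
  terminal-flowered inflated-pod: 122 × 1/4 = 30.5
  terminal-flowered constricted-pod: 122 × 1/4 = 30.5
χ² = Σ (O − E)² / E
  axial-flowered inflated-pod: (30 − 30.5)² / 30.5 = 0.0082
  axial-flowered constricted-pod: (30 − 30.5)² / 30.5 = 0.0082
  terminal-flowered inflated-pod: (30 − 30.5)² / 30.5 = 0.0082
  terminal-flowered constricted-pod: (32 − 30.5)² / 30.5 = 0.0738
χ² = 0.0082 + 0.0082 + 0.0082 + 0.0738 = 0.0984 ≈ 0.098

0.098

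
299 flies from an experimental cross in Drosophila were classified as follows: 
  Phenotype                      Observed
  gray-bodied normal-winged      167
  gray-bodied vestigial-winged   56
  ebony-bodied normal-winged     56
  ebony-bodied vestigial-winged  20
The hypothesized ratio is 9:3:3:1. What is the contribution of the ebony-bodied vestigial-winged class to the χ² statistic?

0.092

Under the 9:3:3:1 hypothesis (Σ ratio = 16, N = 299):
  gray-bodied normal-winged: 299 × 9/16 = 168.1875
  gray-bodied vestigial-winged: 299 × 3/16 = 56.0625
  ebony-bodied normal-winged: 299 × 3/16 = 56.0625
  ebony-bodied vestigial-winged: 299 × 1/16 = 18.6875
Contribution of ebony-bodied vestigial-winged: (20 − 18.6875)² / 18.6875 = 0.0922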